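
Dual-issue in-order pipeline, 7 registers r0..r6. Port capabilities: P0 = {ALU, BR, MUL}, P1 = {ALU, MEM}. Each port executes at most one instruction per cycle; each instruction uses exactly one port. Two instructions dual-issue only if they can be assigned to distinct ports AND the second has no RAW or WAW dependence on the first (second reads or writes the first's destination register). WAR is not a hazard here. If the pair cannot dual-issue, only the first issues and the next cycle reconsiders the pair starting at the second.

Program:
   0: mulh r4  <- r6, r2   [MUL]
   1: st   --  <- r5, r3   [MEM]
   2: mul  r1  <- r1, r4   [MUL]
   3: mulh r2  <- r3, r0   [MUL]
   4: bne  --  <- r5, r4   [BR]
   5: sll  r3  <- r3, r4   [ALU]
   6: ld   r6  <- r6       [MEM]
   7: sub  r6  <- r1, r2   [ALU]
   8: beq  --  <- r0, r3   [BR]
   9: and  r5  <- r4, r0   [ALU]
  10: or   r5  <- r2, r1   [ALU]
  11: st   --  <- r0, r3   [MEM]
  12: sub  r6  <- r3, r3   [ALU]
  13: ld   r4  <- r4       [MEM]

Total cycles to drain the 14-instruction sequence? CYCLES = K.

CYCLES = 9

0. mulh.MUL+st.MEM @i0+i1  | dual
1. mul.MUL @i2  | no-port MUL/MUL
2. mulh.MUL @i3  | no-port MUL/BR
3. bne.BR+sll.ALU @i4+i5  | dual
4. ld.MEM @i6  | WAW r6
5. sub.ALU+beq.BR @i7+i8  | dual
6. and.ALU @i9  | WAW r5
7. or.ALU+st.MEM @i10+i11  | dual
8. sub.ALU+ld.MEM @i12+i13  | dual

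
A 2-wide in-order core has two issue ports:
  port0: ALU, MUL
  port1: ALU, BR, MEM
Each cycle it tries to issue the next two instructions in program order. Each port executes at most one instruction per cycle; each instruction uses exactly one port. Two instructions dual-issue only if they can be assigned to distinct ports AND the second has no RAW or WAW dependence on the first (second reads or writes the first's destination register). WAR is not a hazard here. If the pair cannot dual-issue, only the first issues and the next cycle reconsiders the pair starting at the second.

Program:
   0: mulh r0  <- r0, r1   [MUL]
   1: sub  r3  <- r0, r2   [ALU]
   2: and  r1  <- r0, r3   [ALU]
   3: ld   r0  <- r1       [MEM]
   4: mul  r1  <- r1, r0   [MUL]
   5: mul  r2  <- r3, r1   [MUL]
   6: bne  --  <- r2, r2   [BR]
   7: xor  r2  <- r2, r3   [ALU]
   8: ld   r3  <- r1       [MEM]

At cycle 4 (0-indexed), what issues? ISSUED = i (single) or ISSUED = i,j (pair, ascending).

ISSUED = 4

  cy0 -> i0 (mulh.MUL) RAW r0
  cy1 -> i1 (sub.ALU) RAW r3
  cy2 -> i2 (and.ALU) RAW r1
  cy3 -> i3 (ld.MEM) RAW r0
  cy4 -> i4 (mul.MUL) no-port MUL/MUL
  cy5 -> i5 (mul.MUL) RAW r2
  cy6 -> i6,i7 (bne.BR/xor.ALU) dual
  cy7 -> i8 (ld.MEM) tail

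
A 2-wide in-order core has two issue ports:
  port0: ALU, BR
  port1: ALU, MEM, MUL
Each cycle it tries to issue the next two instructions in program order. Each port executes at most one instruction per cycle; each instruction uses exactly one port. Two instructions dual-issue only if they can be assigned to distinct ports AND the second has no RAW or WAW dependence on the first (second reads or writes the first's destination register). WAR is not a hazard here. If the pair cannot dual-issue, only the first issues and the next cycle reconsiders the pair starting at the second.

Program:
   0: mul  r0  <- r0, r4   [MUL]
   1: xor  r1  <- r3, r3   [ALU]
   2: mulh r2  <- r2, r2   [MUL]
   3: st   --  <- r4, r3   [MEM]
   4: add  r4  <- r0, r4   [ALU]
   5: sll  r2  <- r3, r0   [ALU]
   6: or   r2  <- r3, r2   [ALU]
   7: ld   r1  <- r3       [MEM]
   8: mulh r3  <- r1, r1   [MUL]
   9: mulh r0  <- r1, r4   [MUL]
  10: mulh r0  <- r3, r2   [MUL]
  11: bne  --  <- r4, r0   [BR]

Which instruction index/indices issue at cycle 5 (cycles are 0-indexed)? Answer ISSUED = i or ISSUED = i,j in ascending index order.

t=0 i0/i1:mul/xor ; 2-wide
t=1 i2:mulh ; no-port MUL/MEM
t=2 i3/i4:st/add ; 2-wide
t=3 i5:sll ; RAW+WAW r2
t=4 i6/i7:or/ld ; 2-wide
t=5 i8:mulh ; no-port MUL/MUL
t=6 i9:mulh ; no-port MUL/MUL
t=7 i10:mulh ; RAW r0
t=8 i11:bne ; tail

ISSUED = 8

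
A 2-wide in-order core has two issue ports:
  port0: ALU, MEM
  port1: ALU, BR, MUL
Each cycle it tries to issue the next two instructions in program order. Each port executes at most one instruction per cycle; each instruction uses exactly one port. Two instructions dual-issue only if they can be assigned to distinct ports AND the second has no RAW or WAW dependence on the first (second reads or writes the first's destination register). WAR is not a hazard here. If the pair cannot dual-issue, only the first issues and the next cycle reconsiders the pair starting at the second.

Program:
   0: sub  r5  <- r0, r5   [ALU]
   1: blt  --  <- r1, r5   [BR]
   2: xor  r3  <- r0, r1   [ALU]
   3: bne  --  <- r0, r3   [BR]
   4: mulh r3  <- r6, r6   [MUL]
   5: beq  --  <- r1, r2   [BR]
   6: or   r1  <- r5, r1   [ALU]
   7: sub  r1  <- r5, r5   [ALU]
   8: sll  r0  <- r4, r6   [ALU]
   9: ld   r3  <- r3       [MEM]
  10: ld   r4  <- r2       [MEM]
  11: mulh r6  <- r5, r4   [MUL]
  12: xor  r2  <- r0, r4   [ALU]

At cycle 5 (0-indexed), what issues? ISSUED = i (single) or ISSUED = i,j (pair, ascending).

ISSUED = 7,8

[0] i0  sub  -- RAW r5
[1] i1,i2  blt/xor  -- dual
[2] i3  bne  -- no-port BR/MUL
[3] i4  mulh  -- no-port MUL/BR
[4] i5,i6  beq/or  -- dual
[5] i7,i8  sub/sll  -- dual
[6] i9  ld  -- no-port MEM/MEM
[7] i10  ld  -- RAW r4
[8] i11,i12  mulh/xor  -- dual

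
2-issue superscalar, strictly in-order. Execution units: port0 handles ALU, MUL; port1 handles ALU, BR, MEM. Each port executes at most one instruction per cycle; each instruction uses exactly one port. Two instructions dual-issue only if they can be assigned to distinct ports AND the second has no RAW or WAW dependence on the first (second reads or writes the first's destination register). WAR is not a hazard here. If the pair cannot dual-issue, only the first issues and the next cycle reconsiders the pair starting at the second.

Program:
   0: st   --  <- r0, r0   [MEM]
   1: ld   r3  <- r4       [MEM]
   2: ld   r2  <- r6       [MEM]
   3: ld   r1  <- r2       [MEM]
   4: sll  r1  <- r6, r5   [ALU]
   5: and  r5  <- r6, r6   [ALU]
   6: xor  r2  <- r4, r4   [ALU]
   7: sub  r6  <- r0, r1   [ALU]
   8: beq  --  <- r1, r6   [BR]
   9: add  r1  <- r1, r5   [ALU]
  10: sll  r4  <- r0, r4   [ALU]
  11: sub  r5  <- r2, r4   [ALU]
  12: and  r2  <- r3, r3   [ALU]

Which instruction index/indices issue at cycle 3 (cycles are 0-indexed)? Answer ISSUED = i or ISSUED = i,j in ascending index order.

#0 head=0: st.MEM i0 no-port MEM/MEM
#1 head=1: ld.MEM i1 no-port MEM/MEM
#2 head=2: ld.MEM i2 no-port MEM/MEM
#3 head=3: ld.MEM i3 WAW r1
#4 head=4: sll.ALU;and.ALU i4,i5 2-wide
#5 head=6: xor.ALU;sub.ALU i6,i7 2-wide
#6 head=8: beq.BR;add.ALU i8,i9 2-wide
#7 head=10: sll.ALU i10 RAW r4
#8 head=11: sub.ALU;and.ALU i11,i12 2-wide

ISSUED = 3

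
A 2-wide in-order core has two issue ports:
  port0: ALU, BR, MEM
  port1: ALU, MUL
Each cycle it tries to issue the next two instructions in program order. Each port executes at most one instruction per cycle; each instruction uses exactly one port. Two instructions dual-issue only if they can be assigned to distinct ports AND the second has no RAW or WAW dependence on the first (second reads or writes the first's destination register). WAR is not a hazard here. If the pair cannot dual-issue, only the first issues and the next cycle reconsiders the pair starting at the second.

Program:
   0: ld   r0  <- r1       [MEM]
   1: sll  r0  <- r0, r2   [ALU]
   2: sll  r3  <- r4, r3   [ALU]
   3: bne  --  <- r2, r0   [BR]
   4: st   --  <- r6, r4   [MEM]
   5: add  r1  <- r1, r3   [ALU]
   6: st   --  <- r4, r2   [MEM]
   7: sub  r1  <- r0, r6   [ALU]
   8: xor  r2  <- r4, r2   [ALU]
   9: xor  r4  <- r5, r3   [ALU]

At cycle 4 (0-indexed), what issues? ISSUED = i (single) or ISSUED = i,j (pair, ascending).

ISSUED = 6,7

0. ld.MEM @i0  | RAW+WAW r0
1. sll.ALU+sll.ALU @i1+i2  | dual
2. bne.BR @i3  | no-port BR/MEM
3. st.MEM+add.ALU @i4+i5  | dual
4. st.MEM+sub.ALU @i6+i7  | dual
5. xor.ALU+xor.ALU @i8+i9  | dual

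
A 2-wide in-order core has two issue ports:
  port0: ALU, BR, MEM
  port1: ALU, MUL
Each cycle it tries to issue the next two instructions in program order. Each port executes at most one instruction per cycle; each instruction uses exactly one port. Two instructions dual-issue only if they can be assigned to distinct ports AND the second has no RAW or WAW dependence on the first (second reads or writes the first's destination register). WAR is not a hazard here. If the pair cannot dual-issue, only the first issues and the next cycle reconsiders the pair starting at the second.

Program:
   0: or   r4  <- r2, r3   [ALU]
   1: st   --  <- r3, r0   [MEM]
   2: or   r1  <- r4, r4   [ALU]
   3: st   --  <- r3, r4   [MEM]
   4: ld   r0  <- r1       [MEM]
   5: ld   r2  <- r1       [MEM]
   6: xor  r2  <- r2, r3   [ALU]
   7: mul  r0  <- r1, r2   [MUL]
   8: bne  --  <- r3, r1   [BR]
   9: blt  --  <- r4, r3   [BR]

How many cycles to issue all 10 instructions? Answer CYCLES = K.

0. or;st @i0/i1  | 2-wide
1. or;st @i2/i3  | 2-wide
2. ld @i4  | no-port MEM/MEM
3. ld @i5  | RAW+WAW r2
4. xor @i6  | RAW r2
5. mul;bne @i7/i8  | 2-wide
6. blt @i9  | tail

CYCLES = 7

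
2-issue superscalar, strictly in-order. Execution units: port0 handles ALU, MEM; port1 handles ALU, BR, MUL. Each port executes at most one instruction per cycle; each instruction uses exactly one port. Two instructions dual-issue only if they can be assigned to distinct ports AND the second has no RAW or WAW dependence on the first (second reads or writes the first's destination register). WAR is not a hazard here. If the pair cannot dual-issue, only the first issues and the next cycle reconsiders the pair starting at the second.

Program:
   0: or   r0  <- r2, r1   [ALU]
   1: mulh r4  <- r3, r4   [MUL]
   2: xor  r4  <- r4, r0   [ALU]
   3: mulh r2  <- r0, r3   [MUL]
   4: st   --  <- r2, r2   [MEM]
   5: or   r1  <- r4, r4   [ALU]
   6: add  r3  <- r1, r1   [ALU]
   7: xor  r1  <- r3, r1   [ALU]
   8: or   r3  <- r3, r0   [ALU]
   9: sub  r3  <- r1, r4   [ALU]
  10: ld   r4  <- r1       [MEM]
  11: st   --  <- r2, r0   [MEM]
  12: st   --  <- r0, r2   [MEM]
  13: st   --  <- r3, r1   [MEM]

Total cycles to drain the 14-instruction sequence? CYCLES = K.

CYCLES = 9

t=0 i0/i1:or+mulh ; pair
t=1 i2/i3:xor+mulh ; pair
t=2 i4/i5:st+or ; pair
t=3 i6:add ; RAW r3
t=4 i7/i8:xor+or ; pair
t=5 i9/i10:sub+ld ; pair
t=6 i11:st ; no-port MEM/MEM
t=7 i12:st ; no-port MEM/MEM
t=8 i13:st ; tail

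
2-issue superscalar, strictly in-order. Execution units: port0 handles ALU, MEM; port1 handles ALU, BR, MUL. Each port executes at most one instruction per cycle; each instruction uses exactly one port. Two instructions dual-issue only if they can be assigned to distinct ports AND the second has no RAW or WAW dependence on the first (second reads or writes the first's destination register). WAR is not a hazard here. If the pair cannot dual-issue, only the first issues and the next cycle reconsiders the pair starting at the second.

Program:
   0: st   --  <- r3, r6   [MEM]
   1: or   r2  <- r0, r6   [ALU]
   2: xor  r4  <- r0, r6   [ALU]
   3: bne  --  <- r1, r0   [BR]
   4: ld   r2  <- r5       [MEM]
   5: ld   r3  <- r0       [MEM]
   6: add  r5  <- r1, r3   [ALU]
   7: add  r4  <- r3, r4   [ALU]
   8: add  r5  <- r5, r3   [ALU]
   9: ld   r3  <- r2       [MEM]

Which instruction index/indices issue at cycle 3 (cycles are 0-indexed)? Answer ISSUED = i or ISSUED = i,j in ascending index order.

ISSUED = 5

t=0 i0,i1:st.MEM/or.ALU ; pair
t=1 i2,i3:xor.ALU/bne.BR ; pair
t=2 i4:ld.MEM ; no-port MEM/MEM
t=3 i5:ld.MEM ; RAW r3
t=4 i6,i7:add.ALU/add.ALU ; pair
t=5 i8,i9:add.ALU/ld.MEM ; pair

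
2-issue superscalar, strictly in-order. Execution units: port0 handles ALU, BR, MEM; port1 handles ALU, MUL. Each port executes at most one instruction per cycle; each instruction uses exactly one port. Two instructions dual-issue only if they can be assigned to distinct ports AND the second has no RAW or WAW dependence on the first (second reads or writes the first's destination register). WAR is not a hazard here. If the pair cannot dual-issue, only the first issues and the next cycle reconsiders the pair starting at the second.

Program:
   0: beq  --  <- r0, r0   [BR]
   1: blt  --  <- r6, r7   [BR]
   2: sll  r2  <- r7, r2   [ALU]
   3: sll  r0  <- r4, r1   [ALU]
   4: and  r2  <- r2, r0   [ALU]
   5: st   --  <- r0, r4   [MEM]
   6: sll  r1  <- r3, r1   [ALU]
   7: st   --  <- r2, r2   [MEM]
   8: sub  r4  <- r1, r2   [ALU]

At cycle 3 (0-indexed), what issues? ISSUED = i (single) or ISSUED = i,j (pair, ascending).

t=0 i0:beq ; no-port BR/BR
t=1 i1/i2:blt+sll ; dual
t=2 i3:sll ; RAW r0
t=3 i4/i5:and+st ; dual
t=4 i6/i7:sll+st ; dual
t=5 i8:sub ; tail

ISSUED = 4,5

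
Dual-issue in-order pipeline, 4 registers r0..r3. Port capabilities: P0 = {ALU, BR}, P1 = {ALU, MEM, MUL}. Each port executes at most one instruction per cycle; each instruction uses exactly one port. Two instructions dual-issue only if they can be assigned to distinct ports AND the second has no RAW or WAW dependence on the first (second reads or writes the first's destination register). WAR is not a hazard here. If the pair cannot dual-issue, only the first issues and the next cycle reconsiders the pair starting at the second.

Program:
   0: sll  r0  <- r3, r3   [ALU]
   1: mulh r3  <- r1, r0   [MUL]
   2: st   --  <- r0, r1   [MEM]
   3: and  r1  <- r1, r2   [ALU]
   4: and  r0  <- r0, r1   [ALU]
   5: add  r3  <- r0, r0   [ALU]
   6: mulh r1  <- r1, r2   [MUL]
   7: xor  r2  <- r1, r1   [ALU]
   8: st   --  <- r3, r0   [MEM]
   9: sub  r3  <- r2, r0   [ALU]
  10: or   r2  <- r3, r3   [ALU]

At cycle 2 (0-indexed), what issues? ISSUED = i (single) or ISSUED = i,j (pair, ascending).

t=0 i0:sll.ALU ; RAW r0
t=1 i1:mulh.MUL ; no-port MUL/MEM
t=2 i2/i3:st.MEM/and.ALU ; 2-wide
t=3 i4:and.ALU ; RAW r0
t=4 i5/i6:add.ALU/mulh.MUL ; 2-wide
t=5 i7/i8:xor.ALU/st.MEM ; 2-wide
t=6 i9:sub.ALU ; RAW r3
t=7 i10:or.ALU ; tail

ISSUED = 2,3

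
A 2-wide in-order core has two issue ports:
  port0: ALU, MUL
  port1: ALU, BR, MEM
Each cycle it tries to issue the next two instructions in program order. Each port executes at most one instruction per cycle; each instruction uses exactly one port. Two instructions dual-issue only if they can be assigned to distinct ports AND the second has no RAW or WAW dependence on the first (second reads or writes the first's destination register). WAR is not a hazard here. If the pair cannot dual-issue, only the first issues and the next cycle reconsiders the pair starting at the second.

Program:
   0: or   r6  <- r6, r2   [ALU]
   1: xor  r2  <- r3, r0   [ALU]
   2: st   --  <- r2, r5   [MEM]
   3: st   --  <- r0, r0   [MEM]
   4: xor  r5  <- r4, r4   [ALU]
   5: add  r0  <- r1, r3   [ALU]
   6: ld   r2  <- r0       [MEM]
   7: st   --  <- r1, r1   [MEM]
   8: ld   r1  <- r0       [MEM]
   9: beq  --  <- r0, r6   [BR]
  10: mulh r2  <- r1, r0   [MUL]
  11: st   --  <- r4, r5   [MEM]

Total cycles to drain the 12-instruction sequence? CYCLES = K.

c0: i0/i1 or/xor  2-wide
c1: i2 st  no-port MEM/MEM
c2: i3/i4 st/xor  2-wide
c3: i5 add  RAW r0
c4: i6 ld  no-port MEM/MEM
c5: i7 st  no-port MEM/MEM
c6: i8 ld  no-port MEM/BR
c7: i9/i10 beq/mulh  2-wide
c8: i11 st  tail

CYCLES = 9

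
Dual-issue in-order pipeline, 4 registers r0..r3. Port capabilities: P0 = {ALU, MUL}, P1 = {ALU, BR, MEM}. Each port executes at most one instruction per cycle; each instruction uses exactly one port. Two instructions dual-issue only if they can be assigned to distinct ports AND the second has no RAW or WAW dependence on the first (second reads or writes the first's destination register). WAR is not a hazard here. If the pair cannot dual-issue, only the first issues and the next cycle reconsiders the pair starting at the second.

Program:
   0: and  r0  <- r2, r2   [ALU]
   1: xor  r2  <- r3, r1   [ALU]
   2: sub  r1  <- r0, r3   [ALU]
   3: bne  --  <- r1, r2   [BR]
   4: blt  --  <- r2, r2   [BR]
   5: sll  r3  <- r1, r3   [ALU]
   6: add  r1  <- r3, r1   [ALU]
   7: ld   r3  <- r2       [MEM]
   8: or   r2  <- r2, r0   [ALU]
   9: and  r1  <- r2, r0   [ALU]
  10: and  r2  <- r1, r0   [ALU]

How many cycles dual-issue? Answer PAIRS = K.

PAIRS = 3

0. and xor @i0/i1  | 2-wide
1. sub @i2  | RAW r1
2. bne @i3  | no-port BR/BR
3. blt sll @i4/i5  | 2-wide
4. add ld @i6/i7  | 2-wide
5. or @i8  | RAW r2
6. and @i9  | RAW r1
7. and @i10  | tail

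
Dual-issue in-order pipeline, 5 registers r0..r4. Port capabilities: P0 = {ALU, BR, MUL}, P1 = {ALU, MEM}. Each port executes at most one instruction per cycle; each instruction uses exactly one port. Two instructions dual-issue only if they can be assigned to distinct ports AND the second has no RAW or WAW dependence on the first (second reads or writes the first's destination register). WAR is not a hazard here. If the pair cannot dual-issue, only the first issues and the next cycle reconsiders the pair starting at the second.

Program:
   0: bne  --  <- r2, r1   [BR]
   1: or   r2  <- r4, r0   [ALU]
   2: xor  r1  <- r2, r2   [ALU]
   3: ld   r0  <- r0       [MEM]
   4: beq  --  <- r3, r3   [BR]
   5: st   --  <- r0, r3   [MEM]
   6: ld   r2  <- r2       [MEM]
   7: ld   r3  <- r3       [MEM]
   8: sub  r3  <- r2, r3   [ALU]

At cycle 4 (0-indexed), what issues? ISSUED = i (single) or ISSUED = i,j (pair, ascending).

ISSUED = 7

c0: i0,i1 bne.BR/or.ALU  dual
c1: i2,i3 xor.ALU/ld.MEM  dual
c2: i4,i5 beq.BR/st.MEM  dual
c3: i6 ld.MEM  no-port MEM/MEM
c4: i7 ld.MEM  RAW+WAW r3
c5: i8 sub.ALU  tail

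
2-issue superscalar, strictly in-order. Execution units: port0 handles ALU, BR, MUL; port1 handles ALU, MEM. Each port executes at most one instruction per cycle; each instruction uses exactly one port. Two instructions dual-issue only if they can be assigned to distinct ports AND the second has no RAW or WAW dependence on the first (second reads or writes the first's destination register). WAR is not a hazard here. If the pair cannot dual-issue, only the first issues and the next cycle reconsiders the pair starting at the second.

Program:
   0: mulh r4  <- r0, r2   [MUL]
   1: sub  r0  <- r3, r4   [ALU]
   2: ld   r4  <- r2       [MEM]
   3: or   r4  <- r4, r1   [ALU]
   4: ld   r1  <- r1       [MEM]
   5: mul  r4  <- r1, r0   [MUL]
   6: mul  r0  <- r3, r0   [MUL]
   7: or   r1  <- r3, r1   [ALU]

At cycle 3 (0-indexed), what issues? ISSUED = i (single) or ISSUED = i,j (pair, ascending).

ISSUED = 5

[0] i0  mulh  -- RAW r4
[1] i1&i2  sub+ld  -- 2-wide
[2] i3&i4  or+ld  -- 2-wide
[3] i5  mul  -- no-port MUL/MUL
[4] i6&i7  mul+or  -- 2-wide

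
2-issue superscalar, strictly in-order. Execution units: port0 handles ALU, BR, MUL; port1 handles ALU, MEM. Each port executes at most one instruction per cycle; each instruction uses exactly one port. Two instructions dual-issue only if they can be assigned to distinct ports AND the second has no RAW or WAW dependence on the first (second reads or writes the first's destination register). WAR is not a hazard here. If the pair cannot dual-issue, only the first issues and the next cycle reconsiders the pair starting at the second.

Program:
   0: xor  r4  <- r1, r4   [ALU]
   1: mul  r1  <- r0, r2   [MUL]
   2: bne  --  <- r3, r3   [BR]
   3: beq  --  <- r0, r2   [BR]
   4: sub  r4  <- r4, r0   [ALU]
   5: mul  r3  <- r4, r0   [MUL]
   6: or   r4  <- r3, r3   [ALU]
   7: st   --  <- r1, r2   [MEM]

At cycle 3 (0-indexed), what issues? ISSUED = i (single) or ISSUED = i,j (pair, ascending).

  cy0 -> i0&i1 (xor.ALU mul.MUL) 2-wide
  cy1 -> i2 (bne.BR) no-port BR/BR
  cy2 -> i3&i4 (beq.BR sub.ALU) 2-wide
  cy3 -> i5 (mul.MUL) RAW r3
  cy4 -> i6&i7 (or.ALU st.MEM) 2-wide

ISSUED = 5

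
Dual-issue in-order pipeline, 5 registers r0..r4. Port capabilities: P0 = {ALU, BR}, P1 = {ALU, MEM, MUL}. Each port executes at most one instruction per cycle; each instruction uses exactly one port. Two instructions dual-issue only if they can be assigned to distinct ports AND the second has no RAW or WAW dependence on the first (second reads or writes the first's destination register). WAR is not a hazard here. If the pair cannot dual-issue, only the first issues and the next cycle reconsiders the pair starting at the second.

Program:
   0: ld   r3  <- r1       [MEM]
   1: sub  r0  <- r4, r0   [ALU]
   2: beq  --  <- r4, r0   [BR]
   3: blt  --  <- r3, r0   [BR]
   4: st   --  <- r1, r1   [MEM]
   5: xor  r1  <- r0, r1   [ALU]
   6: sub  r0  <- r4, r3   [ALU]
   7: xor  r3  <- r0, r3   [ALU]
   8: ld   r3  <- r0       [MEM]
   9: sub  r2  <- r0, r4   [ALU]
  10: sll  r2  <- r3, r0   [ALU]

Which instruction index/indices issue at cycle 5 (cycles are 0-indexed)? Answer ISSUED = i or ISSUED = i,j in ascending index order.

ISSUED = 8,9

c0: i0+i1 ld/sub  pair
c1: i2 beq  no-port BR/BR
c2: i3+i4 blt/st  pair
c3: i5+i6 xor/sub  pair
c4: i7 xor  WAW r3
c5: i8+i9 ld/sub  pair
c6: i10 sll  tail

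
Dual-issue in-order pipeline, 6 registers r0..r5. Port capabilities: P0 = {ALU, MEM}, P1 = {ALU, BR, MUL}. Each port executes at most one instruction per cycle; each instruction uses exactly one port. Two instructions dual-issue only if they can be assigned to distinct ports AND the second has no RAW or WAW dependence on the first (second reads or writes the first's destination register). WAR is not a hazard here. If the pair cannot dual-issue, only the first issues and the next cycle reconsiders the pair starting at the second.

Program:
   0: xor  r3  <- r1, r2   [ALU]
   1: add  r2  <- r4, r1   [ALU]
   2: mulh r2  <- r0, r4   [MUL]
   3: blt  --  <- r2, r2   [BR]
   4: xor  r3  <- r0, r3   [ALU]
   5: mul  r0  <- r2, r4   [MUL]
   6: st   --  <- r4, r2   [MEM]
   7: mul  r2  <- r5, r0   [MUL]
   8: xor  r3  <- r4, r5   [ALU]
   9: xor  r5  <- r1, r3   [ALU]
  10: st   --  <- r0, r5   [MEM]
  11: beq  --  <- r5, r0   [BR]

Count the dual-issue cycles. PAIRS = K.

PAIRS = 5

0. xor.ALU add.ALU @i0+i1  | dual
1. mulh.MUL @i2  | no-port MUL/BR
2. blt.BR xor.ALU @i3+i4  | dual
3. mul.MUL st.MEM @i5+i6  | dual
4. mul.MUL xor.ALU @i7+i8  | dual
5. xor.ALU @i9  | RAW r5
6. st.MEM beq.BR @i10+i11  | dual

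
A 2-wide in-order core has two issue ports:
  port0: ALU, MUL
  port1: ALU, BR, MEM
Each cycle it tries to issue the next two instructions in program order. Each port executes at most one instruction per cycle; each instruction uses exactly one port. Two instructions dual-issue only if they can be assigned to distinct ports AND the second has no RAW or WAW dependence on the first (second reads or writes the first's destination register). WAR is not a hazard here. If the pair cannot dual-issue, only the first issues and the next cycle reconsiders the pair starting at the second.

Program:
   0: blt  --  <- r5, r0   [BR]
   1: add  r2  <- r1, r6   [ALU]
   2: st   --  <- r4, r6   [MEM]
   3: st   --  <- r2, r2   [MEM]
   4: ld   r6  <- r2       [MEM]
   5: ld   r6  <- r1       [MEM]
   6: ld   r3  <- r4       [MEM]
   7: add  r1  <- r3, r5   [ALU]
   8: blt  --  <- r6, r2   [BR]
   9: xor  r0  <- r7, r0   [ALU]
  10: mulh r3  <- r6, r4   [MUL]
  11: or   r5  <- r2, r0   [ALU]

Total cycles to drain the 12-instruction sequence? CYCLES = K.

[0] i0/i1  blt;add  -- dual
[1] i2  st  -- no-port MEM/MEM
[2] i3  st  -- no-port MEM/MEM
[3] i4  ld  -- no-port MEM/MEM
[4] i5  ld  -- no-port MEM/MEM
[5] i6  ld  -- RAW r3
[6] i7/i8  add;blt  -- dual
[7] i9/i10  xor;mulh  -- dual
[8] i11  or  -- tail

CYCLES = 9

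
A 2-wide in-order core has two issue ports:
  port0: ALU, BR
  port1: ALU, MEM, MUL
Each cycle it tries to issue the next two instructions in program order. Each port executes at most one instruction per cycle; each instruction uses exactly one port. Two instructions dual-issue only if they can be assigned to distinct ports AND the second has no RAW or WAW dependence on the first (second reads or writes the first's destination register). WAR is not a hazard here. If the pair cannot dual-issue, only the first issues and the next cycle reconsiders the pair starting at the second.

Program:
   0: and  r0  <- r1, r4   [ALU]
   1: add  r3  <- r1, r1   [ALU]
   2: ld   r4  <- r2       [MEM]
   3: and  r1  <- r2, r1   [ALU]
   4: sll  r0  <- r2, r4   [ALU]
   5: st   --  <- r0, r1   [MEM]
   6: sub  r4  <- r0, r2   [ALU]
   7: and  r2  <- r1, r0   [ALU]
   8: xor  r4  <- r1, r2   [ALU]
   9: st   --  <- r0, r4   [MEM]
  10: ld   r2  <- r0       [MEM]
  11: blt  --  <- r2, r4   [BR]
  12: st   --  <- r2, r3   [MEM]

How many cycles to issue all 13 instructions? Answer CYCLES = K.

CYCLES = 9

[0] i0+i1  and.ALU;add.ALU  -- dual
[1] i2+i3  ld.MEM;and.ALU  -- dual
[2] i4  sll.ALU  -- RAW r0
[3] i5+i6  st.MEM;sub.ALU  -- dual
[4] i7  and.ALU  -- RAW r2
[5] i8  xor.ALU  -- RAW r4
[6] i9  st.MEM  -- no-port MEM/MEM
[7] i10  ld.MEM  -- RAW r2
[8] i11+i12  blt.BR;st.MEM  -- dual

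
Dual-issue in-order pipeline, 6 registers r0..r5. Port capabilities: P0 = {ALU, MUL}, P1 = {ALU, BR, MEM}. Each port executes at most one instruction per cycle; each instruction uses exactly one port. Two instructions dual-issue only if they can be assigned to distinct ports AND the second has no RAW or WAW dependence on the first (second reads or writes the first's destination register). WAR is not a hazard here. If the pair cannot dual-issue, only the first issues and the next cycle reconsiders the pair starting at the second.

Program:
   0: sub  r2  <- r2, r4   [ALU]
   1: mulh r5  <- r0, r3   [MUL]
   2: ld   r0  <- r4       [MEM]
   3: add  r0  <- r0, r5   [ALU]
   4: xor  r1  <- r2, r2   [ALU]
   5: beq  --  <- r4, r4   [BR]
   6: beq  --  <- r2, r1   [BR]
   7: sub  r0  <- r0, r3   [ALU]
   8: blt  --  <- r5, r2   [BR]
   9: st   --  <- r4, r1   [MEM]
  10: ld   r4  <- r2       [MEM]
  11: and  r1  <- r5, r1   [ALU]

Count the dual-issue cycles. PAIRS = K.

#0 head=0: sub;mulh i0/i1 2-wide
#1 head=2: ld i2 RAW+WAW r0
#2 head=3: add;xor i3/i4 2-wide
#3 head=5: beq i5 no-port BR/BR
#4 head=6: beq;sub i6/i7 2-wide
#5 head=8: blt i8 no-port BR/MEM
#6 head=9: st i9 no-port MEM/MEM
#7 head=10: ld;and i10/i11 2-wide

PAIRS = 4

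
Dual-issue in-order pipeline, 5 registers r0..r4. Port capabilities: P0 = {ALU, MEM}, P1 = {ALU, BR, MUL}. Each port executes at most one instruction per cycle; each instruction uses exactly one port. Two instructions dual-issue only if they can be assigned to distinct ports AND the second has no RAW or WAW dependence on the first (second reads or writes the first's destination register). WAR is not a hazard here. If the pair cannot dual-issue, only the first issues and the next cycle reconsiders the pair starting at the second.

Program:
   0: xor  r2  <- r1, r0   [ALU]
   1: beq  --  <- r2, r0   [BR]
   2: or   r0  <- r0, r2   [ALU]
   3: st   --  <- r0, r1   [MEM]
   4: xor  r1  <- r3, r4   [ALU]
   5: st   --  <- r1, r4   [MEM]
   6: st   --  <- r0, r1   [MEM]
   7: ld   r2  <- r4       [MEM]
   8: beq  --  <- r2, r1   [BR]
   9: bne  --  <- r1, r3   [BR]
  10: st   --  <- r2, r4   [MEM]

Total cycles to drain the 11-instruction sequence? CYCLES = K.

CYCLES = 8

c0: i0 xor  RAW r2
c1: i1&i2 beq+or  dual
c2: i3&i4 st+xor  dual
c3: i5 st  no-port MEM/MEM
c4: i6 st  no-port MEM/MEM
c5: i7 ld  RAW r2
c6: i8 beq  no-port BR/BR
c7: i9&i10 bne+st  dual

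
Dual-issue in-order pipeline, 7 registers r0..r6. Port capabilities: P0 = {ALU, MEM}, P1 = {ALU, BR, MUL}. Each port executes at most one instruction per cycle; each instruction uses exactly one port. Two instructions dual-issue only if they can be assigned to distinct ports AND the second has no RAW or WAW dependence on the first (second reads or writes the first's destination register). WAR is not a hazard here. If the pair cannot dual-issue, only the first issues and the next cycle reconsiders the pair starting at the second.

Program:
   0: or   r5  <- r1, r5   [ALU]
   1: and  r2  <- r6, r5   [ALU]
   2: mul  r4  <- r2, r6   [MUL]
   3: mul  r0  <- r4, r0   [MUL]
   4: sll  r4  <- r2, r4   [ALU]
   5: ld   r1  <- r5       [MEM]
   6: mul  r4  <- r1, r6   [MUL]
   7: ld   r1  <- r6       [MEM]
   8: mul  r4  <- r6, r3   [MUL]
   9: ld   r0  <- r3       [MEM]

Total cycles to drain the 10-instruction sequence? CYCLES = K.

CYCLES = 7

c0: i0 or  RAW r5
c1: i1 and  RAW r2
c2: i2 mul  no-port MUL/MUL
c3: i3/i4 mul/sll  dual
c4: i5 ld  RAW r1
c5: i6/i7 mul/ld  dual
c6: i8/i9 mul/ld  dual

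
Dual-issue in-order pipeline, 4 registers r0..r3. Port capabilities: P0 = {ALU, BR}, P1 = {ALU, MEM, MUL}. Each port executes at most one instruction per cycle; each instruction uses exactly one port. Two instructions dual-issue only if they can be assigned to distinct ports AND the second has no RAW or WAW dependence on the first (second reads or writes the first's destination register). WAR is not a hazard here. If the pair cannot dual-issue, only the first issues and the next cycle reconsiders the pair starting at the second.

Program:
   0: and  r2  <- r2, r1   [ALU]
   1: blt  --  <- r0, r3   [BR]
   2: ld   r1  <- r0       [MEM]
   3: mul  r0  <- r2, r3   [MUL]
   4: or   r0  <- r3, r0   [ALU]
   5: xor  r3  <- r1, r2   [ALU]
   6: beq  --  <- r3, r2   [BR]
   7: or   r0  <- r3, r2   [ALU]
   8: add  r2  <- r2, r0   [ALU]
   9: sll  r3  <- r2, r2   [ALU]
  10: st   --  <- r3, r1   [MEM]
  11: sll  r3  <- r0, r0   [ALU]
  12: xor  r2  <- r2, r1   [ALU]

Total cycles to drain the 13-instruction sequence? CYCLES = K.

CYCLES = 9

[0] i0/i1  and;blt  -- 2-wide
[1] i2  ld  -- no-port MEM/MUL
[2] i3  mul  -- RAW+WAW r0
[3] i4/i5  or;xor  -- 2-wide
[4] i6/i7  beq;or  -- 2-wide
[5] i8  add  -- RAW r2
[6] i9  sll  -- RAW r3
[7] i10/i11  st;sll  -- 2-wide
[8] i12  xor  -- tail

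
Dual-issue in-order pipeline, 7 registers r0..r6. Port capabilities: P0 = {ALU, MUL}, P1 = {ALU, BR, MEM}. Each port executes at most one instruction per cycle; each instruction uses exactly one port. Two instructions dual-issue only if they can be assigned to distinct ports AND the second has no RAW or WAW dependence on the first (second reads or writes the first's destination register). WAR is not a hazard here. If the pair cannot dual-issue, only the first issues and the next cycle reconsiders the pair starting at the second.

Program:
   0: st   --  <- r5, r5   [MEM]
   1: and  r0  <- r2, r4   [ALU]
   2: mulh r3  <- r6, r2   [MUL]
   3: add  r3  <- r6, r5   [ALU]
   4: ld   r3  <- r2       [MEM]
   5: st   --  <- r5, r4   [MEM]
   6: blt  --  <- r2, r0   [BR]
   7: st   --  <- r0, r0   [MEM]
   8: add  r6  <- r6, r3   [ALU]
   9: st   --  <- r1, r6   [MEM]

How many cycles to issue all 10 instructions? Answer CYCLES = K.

  cy0 -> i0+i1 (st+and) dual
  cy1 -> i2 (mulh) WAW r3
  cy2 -> i3 (add) WAW r3
  cy3 -> i4 (ld) no-port MEM/MEM
  cy4 -> i5 (st) no-port MEM/BR
  cy5 -> i6 (blt) no-port BR/MEM
  cy6 -> i7+i8 (st+add) dual
  cy7 -> i9 (st) tail

CYCLES = 8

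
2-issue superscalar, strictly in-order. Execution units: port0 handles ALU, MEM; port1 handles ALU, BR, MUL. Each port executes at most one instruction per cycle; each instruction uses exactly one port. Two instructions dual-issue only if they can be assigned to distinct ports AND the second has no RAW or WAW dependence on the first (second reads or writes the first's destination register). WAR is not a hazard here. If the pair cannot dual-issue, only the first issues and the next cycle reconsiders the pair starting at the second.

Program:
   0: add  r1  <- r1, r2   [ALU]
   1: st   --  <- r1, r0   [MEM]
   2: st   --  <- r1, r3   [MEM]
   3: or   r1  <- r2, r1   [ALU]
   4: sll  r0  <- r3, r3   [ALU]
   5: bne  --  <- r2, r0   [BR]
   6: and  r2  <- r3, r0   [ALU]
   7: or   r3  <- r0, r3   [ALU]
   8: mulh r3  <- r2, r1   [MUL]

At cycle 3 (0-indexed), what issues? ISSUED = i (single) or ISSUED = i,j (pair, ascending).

ISSUED = 4

c0: i0 add.ALU  RAW r1
c1: i1 st.MEM  no-port MEM/MEM
c2: i2/i3 st.MEM or.ALU  2-wide
c3: i4 sll.ALU  RAW r0
c4: i5/i6 bne.BR and.ALU  2-wide
c5: i7 or.ALU  WAW r3
c6: i8 mulh.MUL  tail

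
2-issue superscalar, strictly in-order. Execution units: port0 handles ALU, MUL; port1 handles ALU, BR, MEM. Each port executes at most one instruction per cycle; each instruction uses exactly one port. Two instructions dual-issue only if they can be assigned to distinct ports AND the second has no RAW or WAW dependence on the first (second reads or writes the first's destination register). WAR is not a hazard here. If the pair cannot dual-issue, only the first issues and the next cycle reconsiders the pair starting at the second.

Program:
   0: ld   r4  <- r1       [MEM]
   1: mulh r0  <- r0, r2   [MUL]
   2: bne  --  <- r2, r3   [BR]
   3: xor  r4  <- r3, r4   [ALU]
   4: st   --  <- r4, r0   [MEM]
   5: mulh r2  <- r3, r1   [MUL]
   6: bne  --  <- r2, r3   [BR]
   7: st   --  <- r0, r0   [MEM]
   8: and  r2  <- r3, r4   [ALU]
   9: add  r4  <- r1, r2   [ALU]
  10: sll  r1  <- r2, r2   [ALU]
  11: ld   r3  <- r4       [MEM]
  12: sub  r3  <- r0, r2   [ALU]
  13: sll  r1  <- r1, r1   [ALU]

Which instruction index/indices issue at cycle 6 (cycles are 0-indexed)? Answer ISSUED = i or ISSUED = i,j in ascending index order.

  cy0 -> i0+i1 (ld/mulh) 2-wide
  cy1 -> i2+i3 (bne/xor) 2-wide
  cy2 -> i4+i5 (st/mulh) 2-wide
  cy3 -> i6 (bne) no-port BR/MEM
  cy4 -> i7+i8 (st/and) 2-wide
  cy5 -> i9+i10 (add/sll) 2-wide
  cy6 -> i11 (ld) WAW r3
  cy7 -> i12+i13 (sub/sll) 2-wide

ISSUED = 11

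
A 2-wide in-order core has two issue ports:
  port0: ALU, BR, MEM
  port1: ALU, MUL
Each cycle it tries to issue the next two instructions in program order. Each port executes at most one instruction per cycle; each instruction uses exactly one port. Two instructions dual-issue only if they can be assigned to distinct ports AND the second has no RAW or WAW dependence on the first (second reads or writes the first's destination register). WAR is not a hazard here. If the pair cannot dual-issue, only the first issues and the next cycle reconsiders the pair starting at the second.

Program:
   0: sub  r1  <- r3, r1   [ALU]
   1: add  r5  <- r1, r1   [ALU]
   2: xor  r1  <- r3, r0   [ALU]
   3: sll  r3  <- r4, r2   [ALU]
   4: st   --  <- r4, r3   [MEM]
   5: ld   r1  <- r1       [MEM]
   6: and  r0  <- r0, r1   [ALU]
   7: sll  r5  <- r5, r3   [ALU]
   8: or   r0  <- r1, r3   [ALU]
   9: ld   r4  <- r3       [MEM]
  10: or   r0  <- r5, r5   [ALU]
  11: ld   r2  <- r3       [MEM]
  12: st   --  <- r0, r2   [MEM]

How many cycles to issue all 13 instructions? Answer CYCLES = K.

CYCLES = 9

#0 head=0: sub.ALU i0 RAW r1
#1 head=1: add.ALU/xor.ALU i1,i2 dual
#2 head=3: sll.ALU i3 RAW r3
#3 head=4: st.MEM i4 no-port MEM/MEM
#4 head=5: ld.MEM i5 RAW r1
#5 head=6: and.ALU/sll.ALU i6,i7 dual
#6 head=8: or.ALU/ld.MEM i8,i9 dual
#7 head=10: or.ALU/ld.MEM i10,i11 dual
#8 head=12: st.MEM i12 tail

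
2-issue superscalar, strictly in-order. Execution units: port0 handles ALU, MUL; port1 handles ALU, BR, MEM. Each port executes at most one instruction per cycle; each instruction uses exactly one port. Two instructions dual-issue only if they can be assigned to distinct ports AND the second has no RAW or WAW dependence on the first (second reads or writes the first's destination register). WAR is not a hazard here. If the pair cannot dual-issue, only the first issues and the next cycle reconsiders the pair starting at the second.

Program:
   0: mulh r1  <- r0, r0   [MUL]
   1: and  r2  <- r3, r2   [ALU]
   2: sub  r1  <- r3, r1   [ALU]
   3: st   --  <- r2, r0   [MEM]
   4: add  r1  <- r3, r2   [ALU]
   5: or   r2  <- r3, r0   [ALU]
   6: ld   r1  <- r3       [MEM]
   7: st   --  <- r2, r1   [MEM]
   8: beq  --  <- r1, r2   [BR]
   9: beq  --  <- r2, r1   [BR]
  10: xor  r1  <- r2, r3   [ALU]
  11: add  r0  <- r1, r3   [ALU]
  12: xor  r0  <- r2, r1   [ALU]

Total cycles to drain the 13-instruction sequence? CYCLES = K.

#0 head=0: mulh+and i0+i1 dual
#1 head=2: sub+st i2+i3 dual
#2 head=4: add+or i4+i5 dual
#3 head=6: ld i6 no-port MEM/MEM
#4 head=7: st i7 no-port MEM/BR
#5 head=8: beq i8 no-port BR/BR
#6 head=9: beq+xor i9+i10 dual
#7 head=11: add i11 WAW r0
#8 head=12: xor i12 tail

CYCLES = 9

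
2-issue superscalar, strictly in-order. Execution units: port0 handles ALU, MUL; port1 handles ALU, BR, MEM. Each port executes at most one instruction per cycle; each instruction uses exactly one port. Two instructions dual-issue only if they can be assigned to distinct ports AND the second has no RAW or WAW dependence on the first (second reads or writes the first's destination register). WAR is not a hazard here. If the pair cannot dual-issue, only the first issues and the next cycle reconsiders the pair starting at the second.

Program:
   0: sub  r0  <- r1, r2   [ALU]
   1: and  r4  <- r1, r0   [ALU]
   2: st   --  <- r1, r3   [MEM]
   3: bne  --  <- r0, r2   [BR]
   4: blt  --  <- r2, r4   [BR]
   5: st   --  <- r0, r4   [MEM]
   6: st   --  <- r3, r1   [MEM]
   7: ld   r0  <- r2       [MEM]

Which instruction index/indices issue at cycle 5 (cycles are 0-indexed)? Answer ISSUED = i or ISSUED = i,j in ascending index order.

#0 head=0: sub.ALU i0 RAW r0
#1 head=1: and.ALU;st.MEM i1/i2 dual
#2 head=3: bne.BR i3 no-port BR/BR
#3 head=4: blt.BR i4 no-port BR/MEM
#4 head=5: st.MEM i5 no-port MEM/MEM
#5 head=6: st.MEM i6 no-port MEM/MEM
#6 head=7: ld.MEM i7 tail

ISSUED = 6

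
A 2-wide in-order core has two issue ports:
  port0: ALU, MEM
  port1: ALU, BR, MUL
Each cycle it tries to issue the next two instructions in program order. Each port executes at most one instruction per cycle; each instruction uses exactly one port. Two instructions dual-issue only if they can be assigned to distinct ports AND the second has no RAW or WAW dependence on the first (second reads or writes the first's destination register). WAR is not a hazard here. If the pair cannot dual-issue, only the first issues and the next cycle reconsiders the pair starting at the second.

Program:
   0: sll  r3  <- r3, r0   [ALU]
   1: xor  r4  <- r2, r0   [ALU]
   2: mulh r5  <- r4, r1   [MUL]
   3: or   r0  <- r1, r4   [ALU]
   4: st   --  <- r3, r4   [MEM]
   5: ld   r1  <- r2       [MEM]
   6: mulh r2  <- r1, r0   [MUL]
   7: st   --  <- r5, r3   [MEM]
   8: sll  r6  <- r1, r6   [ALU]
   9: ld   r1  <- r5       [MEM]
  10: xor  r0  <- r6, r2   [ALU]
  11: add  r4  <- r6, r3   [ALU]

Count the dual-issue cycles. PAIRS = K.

[0] i0+i1  sll/xor  -- dual
[1] i2+i3  mulh/or  -- dual
[2] i4  st  -- no-port MEM/MEM
[3] i5  ld  -- RAW r1
[4] i6+i7  mulh/st  -- dual
[5] i8+i9  sll/ld  -- dual
[6] i10+i11  xor/add  -- dual

PAIRS = 5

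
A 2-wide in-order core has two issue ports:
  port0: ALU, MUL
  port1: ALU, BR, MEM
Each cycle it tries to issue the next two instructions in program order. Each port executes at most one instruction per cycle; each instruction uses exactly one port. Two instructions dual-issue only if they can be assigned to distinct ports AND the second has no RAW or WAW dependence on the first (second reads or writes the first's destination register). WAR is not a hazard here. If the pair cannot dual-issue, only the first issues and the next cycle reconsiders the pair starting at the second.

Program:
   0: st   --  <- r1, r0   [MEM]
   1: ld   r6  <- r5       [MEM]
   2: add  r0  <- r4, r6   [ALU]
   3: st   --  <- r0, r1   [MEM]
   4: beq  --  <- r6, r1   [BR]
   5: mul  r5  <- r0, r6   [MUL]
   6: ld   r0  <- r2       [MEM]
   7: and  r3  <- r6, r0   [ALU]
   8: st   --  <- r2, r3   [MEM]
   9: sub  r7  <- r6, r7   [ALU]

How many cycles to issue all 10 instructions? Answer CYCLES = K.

CYCLES = 8

#0 head=0: st i0 no-port MEM/MEM
#1 head=1: ld i1 RAW r6
#2 head=2: add i2 RAW r0
#3 head=3: st i3 no-port MEM/BR
#4 head=4: beq;mul i4&i5 dual
#5 head=6: ld i6 RAW r0
#6 head=7: and i7 RAW r3
#7 head=8: st;sub i8&i9 dual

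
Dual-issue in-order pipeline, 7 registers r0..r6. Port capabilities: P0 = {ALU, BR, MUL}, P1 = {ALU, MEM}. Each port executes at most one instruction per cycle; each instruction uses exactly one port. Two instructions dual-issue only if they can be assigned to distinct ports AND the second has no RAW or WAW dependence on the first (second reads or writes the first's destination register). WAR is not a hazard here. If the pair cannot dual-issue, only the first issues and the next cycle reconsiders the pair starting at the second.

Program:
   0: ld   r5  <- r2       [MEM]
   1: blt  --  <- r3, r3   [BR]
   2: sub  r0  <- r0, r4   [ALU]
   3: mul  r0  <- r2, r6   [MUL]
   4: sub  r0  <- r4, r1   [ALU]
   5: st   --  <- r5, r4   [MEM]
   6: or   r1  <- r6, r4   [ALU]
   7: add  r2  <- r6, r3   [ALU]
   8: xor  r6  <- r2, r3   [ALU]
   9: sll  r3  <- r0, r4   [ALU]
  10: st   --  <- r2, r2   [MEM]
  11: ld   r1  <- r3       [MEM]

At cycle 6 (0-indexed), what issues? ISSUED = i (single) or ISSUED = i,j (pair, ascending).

ISSUED = 10

  cy0 -> i0,i1 (ld.MEM;blt.BR) pair
  cy1 -> i2 (sub.ALU) WAW r0
  cy2 -> i3 (mul.MUL) WAW r0
  cy3 -> i4,i5 (sub.ALU;st.MEM) pair
  cy4 -> i6,i7 (or.ALU;add.ALU) pair
  cy5 -> i8,i9 (xor.ALU;sll.ALU) pair
  cy6 -> i10 (st.MEM) no-port MEM/MEM
  cy7 -> i11 (ld.MEM) tail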